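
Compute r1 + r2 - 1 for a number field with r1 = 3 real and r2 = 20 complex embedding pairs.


By Dirichlet's unit theorem:
rank = r1 + r2 - 1
= 3 + 20 - 1
= 22

22


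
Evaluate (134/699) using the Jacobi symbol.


Compute (134/699) via quadratic reciprocity:
  pull out 2: (2/699) = -1  (since 699 mod 8 = 3)
  reciprocity: (67/699) -> -(699/67)
  reduce: (29/67)
  reciprocity: (29/67) -> +(67/29)
  reduce: (9/29)
  reciprocity: (9/29) -> +(29/9)
  reduce: (2/9)
  pull out 2: (2/9) = +1  (since 9 mod 8 = 1)
  (1/9) = 1
Product of signs = 1

1


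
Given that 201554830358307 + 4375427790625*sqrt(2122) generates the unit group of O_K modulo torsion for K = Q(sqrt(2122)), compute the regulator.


epsilon = 201554830358307 + 4375427790625*sqrt(2122)
= 4.0311e+14
R = ln(4.0311e+14)
= 33.6302

33.6302


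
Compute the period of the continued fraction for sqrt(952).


Run the CF algorithm for sqrt(952).
a_0 = floor(sqrt(952)) = 30; set m_0=0, q_0=1.
Recurrence: m' = q*a - m,  q' = (d - m'^2)/q,  a' = floor((a_0 + m')/q').
  step 1: m=30, q=52, a=1
  step 2: m=22, q=9, a=5
  step 3: m=23, q=47, a=1
  step 4: m=24, q=8, a=6
  step 5: m=24, q=47, a=1
  step 6: m=23, q=9, a=5
  step 7: m=22, q=52, a=1
  step 8: m=30, q=1, a=60
a_8 = 2*a_0 = 60, so the period closes here.
sqrt(952) = [30; 1, 5, 1, 6, 1, 5, 1, 60]
Period length = 8

8


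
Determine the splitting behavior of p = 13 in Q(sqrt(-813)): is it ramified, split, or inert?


K = Q(sqrt(-813)). Since d mod 4 = 3, disc(K) = -3252.
Check p | disc: -3252 mod 13 = 11.
p does not divide disc. Compute Legendre symbol (d/p):
6^((13-1)/2) mod 13 = -1
(d/p) = -1, so p is inert: (p) stays prime with e=1, f=2, g=1.
Therefore p is inert.

inert


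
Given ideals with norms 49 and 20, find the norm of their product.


N(IJ) = N(I) * N(J)
= 49 * 20
= 980

980


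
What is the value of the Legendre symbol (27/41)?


p = 41 is prime, so compute (27/41) with the reciprocity algorithm (Jacobi-symbol steps: pull out 2s via (2/n), flip via reciprocity, reduce):
  reciprocity: (27/41) -> +(41/27)
  reduce: (14/27)
  pull out 2: (2/27) = -1  (since 27 mod 8 = 3)
  reciprocity: (7/27) -> -(27/7)
  reduce: (6/7)
  pull out 2: (2/7) = +1  (since 7 mod 8 = 7)
  reciprocity: (3/7) -> -(7/3)
  reduce: (1/3)
  (1/3) = 1
Product of signs = -1
(27/41) = -1

-1


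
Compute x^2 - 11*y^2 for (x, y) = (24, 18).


x^2 - d*y^2
= 24^2 - 11*18^2
= 576 - 3564
= -2988

-2988


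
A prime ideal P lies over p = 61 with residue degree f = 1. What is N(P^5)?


N(P^a) = p^(a*f)
= 61^(5*1)
= 61^5
= 844596301

844596301


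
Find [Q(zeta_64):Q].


The degree equals Euler's totient phi(64).
64 = 2^6
phi(64) = 32

32


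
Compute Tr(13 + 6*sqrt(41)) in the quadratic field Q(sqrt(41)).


Tr(a + b*sqrt(d)) = (a + b*sqrt(d)) + (a - b*sqrt(d)) = 2a
= 2 * (13)
= 26

26


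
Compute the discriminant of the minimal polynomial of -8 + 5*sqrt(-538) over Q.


The element -8 + 5*sqrt(-538) has minimal polynomial:
x^2 + 16*x + 13514
Discriminant = (16)^2 - 4*(13514)
= 256 - 54056
= -53800

-53800


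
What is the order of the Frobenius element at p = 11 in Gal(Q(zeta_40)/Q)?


The Frobenius at p in Gal(Q(zeta_n)/Q) = (Z/nZ)* is the class of p, so its order is ord_40(11), the smallest k >= 1 with 11^k = 1 mod 40.
n = 40 = 2^3 * 5, phi(40) = 16; the order divides phi(n).
Divisors of 16: 1, 2, 4, 8, 16
Repeated squaring mod 40: 11^1 = 11, 11^2 = 1, 11^4 = 1, 11^8 = 1, 11^16 = 1
Test divisors in increasing order:
  k=1: 11^1 = 11 mod 40
  k=2: 11^2 = 1 mod 40  <- first divisor giving 1
Order = 2

2


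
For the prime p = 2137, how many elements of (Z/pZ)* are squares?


For prime p, the number of non-zero quadratic residues is (p-1)/2.
= (2137-1)/2
= 1068

1068


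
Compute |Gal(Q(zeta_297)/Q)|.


|Gal(Q(zeta_297)/Q)| = phi(297)
= 180

180


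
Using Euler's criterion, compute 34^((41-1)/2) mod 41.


p = 41 is prime and the exponent is (p-1)/2 = 20, so by Euler's criterion 34^20 = (34/41) = +1 or -1 mod 41.
Compute by square-and-multiply:
  20 = 16 + 4 (binary 10100)
  Repeated squaring mod 41: 34^1 = 34, 34^2 = 8, 34^4 = 23, 34^8 = 37, 34^16 = 16
  34^20 = 34^16 * 34^4 = 16 * 23 mod 41
    16 * 23 = 368 = 40 mod 41
  34^20 = 40 mod 41
Result 40 = p - 1 = -1 mod 41: 34 is a quadratic non-residue mod 41. As a residue in [0, p-1] the value is 40.
34^20 mod 41 = 40

40


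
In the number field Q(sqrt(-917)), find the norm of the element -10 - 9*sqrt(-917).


N(a + b*sqrt(d)) = a^2 - d*b^2
= (-10)^2 - (-917)*(-9)^2
= 100 + 74277
= 74377

74377


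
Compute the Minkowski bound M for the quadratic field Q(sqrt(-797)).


d = -797, d mod 4 = 3, so disc(K) = 4d = -3188; |disc(K)| = 3188
Imaginary quadratic field, so n = 2, s = r2 = 1, r1 = 0
M = (n!/n^n) * (4/pi)^s * sqrt(|disc(K)|) = (2!/2^2) * (4/pi)^1 * sqrt(3188)
= 0.5 * 1.273240 * 56.462377
= 35.9451

35.9451


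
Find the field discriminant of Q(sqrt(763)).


For K = Q(sqrt(d)) with d squarefree: disc(K) = d if d = 1 mod 4, and disc(K) = 4d if d = 2 or 3 mod 4.
Here d = 763, and d mod 4 = 3.
d = 3 mod 4, not 1 (O_K = Z[sqrt(d)]), so disc(K) = 4d = 4 * (763) = 3052

3052


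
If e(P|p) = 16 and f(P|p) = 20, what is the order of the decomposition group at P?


|D_P| = e * f
= 16 * 20
= 320

320


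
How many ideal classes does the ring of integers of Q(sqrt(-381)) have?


K = Q(sqrt(-381)). d mod 4 = 3, so D = disc(K) = 4d = -1524
h(K) equals the number of primitive reduced positive-definite forms (a, b, c) = a*x^2 + b*x*y + c*y^2 with b^2 - 4ac = D,
where reduced means |b| <= a <= c, with b >= 0 whenever |b| = a or a = c, and primitive means gcd(a, b, c) = 1.
Reduced forces 3a^2 <= |D| = 1524, so 1 <= a <= 22; b must have the parity of D, and c = (b^2 - D)/(4a) must be an integer >= a.
Enumerate a = 1..22, b in [-a, a]:
  a=1: (1, 0, 381)  [1]
  a=2: (2, 2, 191)  [1]
  a=3: (3, 0, 127)  [1]
  a=4: none
  a=5: (5, -4, 77), (5, 4, 77)  [2]
  a=6: (6, 6, 65)  [1]
  a=7: (7, -4, 55), (7, 4, 55)  [2]
  a=8..9: none
  a=10: (10, -6, 39), (10, 6, 39)  [2]
  a=11: (11, -4, 35), (11, 4, 35)  [2]
  a=12: none
  a=13: (13, -6, 30), (13, 6, 30)  [2]
  a=14: (14, -10, 29), (14, 10, 29)  [2]
  a=15: (15, -6, 26), (15, 6, 26)  [2]
  a=16..20: none
  a=21: (21, -18, 22), (21, 18, 22)  [2]
  a=22: none
Total reduced forms: 1 + 1 + 1 + 2 + 1 + 2 + 2 + 2 + 2 + 2 + 2 + 2 = 20
h = 20

20


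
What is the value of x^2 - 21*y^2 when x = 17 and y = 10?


x^2 - d*y^2
= 17^2 - 21*10^2
= 289 - 2100
= -1811

-1811


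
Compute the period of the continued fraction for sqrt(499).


Run the CF algorithm for sqrt(499).
a_0 = floor(sqrt(499)) = 22; set m_0=0, q_0=1.
Recurrence: m' = q*a - m,  q' = (d - m'^2)/q,  a' = floor((a_0 + m')/q').
  step 1: m=22, q=15, a=2
  step 2: m=8, q=29, a=1
  step 3: m=21, q=2, a=21
  step 4: m=21, q=29, a=1
  step 5: m=8, q=15, a=2
  step 6: m=22, q=1, a=44
a_6 = 2*a_0 = 44, so the period closes here.
sqrt(499) = [22; 2, 1, 21, 1, 2, 44]
Period length = 6

6


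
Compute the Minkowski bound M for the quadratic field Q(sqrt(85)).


d = 85, d mod 4 = 1, so disc(K) = d = 85; |disc(K)| = 85
Real quadratic field, so n = 2, s = r2 = 0, r1 = 2
M = (n!/n^n) * (4/pi)^s * sqrt(|disc(K)|) = (2!/2^2) * (4/pi)^0 * sqrt(85)
= 0.5 * 1.000000 * 9.219544
= 4.6098

4.6098


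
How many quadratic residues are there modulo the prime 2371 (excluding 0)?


For prime p, the number of non-zero quadratic residues is (p-1)/2.
= (2371-1)/2
= 1185

1185


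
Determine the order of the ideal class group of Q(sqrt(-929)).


K = Q(sqrt(-929)). d mod 4 = 3, so D = disc(K) = 4d = -3716
h(K) equals the number of primitive reduced positive-definite forms (a, b, c) = a*x^2 + b*x*y + c*y^2 with b^2 - 4ac = D,
where reduced means |b| <= a <= c, with b >= 0 whenever |b| = a or a = c, and primitive means gcd(a, b, c) = 1.
Reduced forces 3a^2 <= |D| = 3716, so 1 <= a <= 35; b must have the parity of D, and c = (b^2 - D)/(4a) must be an integer >= a.
Enumerate a = 1..35, b in [-a, a]:
  a=1: (1, 0, 929)  [1]
  a=2: (2, 2, 465)  [1]
  a=3: (3, -2, 310), (3, 2, 310)  [2]
  a=4: none
  a=5: (5, -2, 186), (5, 2, 186)  [2]
  a=6: (6, -2, 155), (6, 2, 155)  [2]
  a=7: (7, -6, 134), (7, 6, 134)  [2]
  a=8: none
  a=9: (9, -8, 105), (9, 8, 105)  [2]
  a=10: (10, -2, 93), (10, 2, 93)  [2]
  a=11..13: none
  a=14: (14, -6, 67), (14, 6, 67)  [2]
  a=15: (15, -8, 63), (15, -2, 62), (15, 2, 62), (15, 8, 63)  [4]
  a=16..17: none
  a=18: (18, -10, 53), (18, 10, 53)  [2]
  a=19..20: none
  a=21: (21, -20, 49), (21, -8, 45), (21, 8, 45), (21, 20, 49)  [4]
  a=22..24: none
  a=25: (25, -22, 42), (25, 22, 42)  [2]
  a=26: none
  a=27: (27, -8, 35), (27, 8, 35)  [2]
  a=28: none
  a=29: (29, -24, 37), (29, 24, 37)  [2]
  a=30: (30, -22, 35), (30, -2, 31), (30, 2, 31), (30, 22, 35)  [4]
  a=31..35: none
Total reduced forms: 1 + 1 + 2 + 2 + 2 + 2 + 2 + 2 + 2 + 4 + 2 + 4 + 2 + 2 + 2 + 4 = 36
h = 36

36


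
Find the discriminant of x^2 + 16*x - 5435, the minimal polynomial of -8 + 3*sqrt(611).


The element -8 + 3*sqrt(611) has minimal polynomial:
x^2 + 16*x - 5435
Discriminant = (16)^2 - 4*(-5435)
= 256 + 21740
= 21996

21996


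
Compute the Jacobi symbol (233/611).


Compute (233/611) via quadratic reciprocity:
  reciprocity: (233/611) -> +(611/233)
  reduce: (145/233)
  reciprocity: (145/233) -> +(233/145)
  reduce: (88/145)
  pull out 2: (2/145) = +1  (since 145 mod 8 = 1)
  pull out 2: (2/145) = +1  (since 145 mod 8 = 1)
  pull out 2: (2/145) = +1  (since 145 mod 8 = 1)
  reciprocity: (11/145) -> +(145/11)
  reduce: (2/11)
  pull out 2: (2/11) = -1  (since 11 mod 8 = 3)
  (1/11) = 1
Product of signs = -1

-1


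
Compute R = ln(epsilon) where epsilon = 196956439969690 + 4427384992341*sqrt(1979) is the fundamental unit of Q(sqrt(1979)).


epsilon = 196956439969690 + 4427384992341*sqrt(1979)
= 3.9391e+14
R = ln(3.9391e+14)
= 33.6072

33.6072


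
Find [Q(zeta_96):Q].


The degree equals Euler's totient phi(96).
96 = 2^5 * 3
phi(96) = 32

32


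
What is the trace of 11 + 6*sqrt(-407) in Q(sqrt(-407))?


Tr(a + b*sqrt(d)) = (a + b*sqrt(d)) + (a - b*sqrt(d)) = 2a
= 2 * (11)
= 22

22


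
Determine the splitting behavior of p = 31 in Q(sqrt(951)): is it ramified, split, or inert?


K = Q(sqrt(951)). Since d mod 4 = 3, disc(K) = 3804.
Check p | disc: 3804 mod 31 = 22.
p does not divide disc. Compute Legendre symbol (d/p):
21^((31-1)/2) mod 31 = -1
(d/p) = -1, so p is inert: (p) stays prime with e=1, f=2, g=1.
Therefore p is inert.

inert


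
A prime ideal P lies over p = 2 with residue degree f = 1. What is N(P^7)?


N(P^a) = p^(a*f)
= 2^(7*1)
= 2^7
= 128

128


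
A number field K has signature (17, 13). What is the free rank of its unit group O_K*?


By Dirichlet's unit theorem:
rank = r1 + r2 - 1
= 17 + 13 - 1
= 29

29


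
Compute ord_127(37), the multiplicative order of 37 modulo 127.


We want ord_127(37), the smallest k >= 1 with 37^k = 1 mod 127.
n = 127 = 127, phi(127) = 126; the order divides phi(n).
Divisors of 126: 1, 2, 3, 6, 7, 9, 14, 18, 21, 42, 63, 126
Repeated squaring mod 127: 37^1 = 37, 37^2 = 99, 37^4 = 22, 37^8 = 103, 37^16 = 68, 37^32 = 52, 37^64 = 37
Test divisors in increasing order:
  k=1: 37^1 = 37 mod 127
  k=2: 37^2 = 99 mod 127
  k=3: 37^3 = 99 * 37 = 107 mod 127
  k=6: 37^6 = 22 * 99 = 19 mod 127
  k=7: 37^7 = 22 * 99 * 37 = 68 mod 127
  k=9: 37^9 = 103 * 37 = 1 mod 127  <- first divisor giving 1
Order = 9

9


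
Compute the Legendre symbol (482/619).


p = 619 is prime, so compute (482/619) with the reciprocity algorithm (Jacobi-symbol steps: pull out 2s via (2/n), flip via reciprocity, reduce):
  pull out 2: (2/619) = -1  (since 619 mod 8 = 3)
  reciprocity: (241/619) -> +(619/241)
  reduce: (137/241)
  reciprocity: (137/241) -> +(241/137)
  reduce: (104/137)
  pull out 2: (2/137) = +1  (since 137 mod 8 = 1)
  pull out 2: (2/137) = +1  (since 137 mod 8 = 1)
  pull out 2: (2/137) = +1  (since 137 mod 8 = 1)
  reciprocity: (13/137) -> +(137/13)
  reduce: (7/13)
  reciprocity: (7/13) -> +(13/7)
  reduce: (6/7)
  pull out 2: (2/7) = +1  (since 7 mod 8 = 7)
  reciprocity: (3/7) -> -(7/3)
  reduce: (1/3)
  (1/3) = 1
Product of signs = 1
(482/619) = 1

1


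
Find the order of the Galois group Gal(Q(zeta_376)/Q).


|Gal(Q(zeta_376)/Q)| = phi(376)
= 184

184


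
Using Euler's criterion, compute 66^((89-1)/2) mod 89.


p = 89 is prime and the exponent is (p-1)/2 = 44, so by Euler's criterion 66^44 = (66/89) = +1 or -1 mod 89.
Compute by square-and-multiply:
  44 = 32 + 8 + 4 (binary 101100)
  Repeated squaring mod 89: 66^1 = 66, 66^2 = 84, 66^4 = 25, 66^8 = 2, 66^16 = 4, 66^32 = 16
  66^44 = 66^32 * 66^8 * 66^4 = 16 * 2 * 25 mod 89
    16 * 2 = 32 = 32 mod 89
    32 * 25 = 800 = 88 mod 89
  66^44 = 88 mod 89
Result 88 = p - 1 = -1 mod 89: 66 is a quadratic non-residue mod 89. As a residue in [0, p-1] the value is 88.
66^44 mod 89 = 88

88


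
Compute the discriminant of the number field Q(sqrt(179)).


For K = Q(sqrt(d)) with d squarefree: disc(K) = d if d = 1 mod 4, and disc(K) = 4d if d = 2 or 3 mod 4.
Here d = 179, and d mod 4 = 3.
d = 3 mod 4, not 1 (O_K = Z[sqrt(d)]), so disc(K) = 4d = 4 * (179) = 716

716


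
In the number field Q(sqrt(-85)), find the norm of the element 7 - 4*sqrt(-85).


N(a + b*sqrt(d)) = a^2 - d*b^2
= (7)^2 - (-85)*(-4)^2
= 49 + 1360
= 1409

1409


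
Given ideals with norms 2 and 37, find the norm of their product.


N(IJ) = N(I) * N(J)
= 2 * 37
= 74

74


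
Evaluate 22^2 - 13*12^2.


x^2 - d*y^2
= 22^2 - 13*12^2
= 484 - 1872
= -1388

-1388


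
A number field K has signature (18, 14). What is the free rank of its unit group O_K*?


By Dirichlet's unit theorem:
rank = r1 + r2 - 1
= 18 + 14 - 1
= 31

31


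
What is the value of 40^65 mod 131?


p = 131 is prime and the exponent is (p-1)/2 = 65, so by Euler's criterion 40^65 = (40/131) = +1 or -1 mod 131.
Compute by square-and-multiply:
  65 = 64 + 1 (binary 1000001)
  Repeated squaring mod 131: 40^1 = 40, 40^2 = 28, 40^4 = 129, 40^8 = 4, 40^16 = 16, 40^32 = 125, 40^64 = 36
  40^65 = 40^64 * 40^1 = 36 * 40 mod 131
    36 * 40 = 1440 = 130 mod 131
  40^65 = 130 mod 131
Result 130 = p - 1 = -1 mod 131: 40 is a quadratic non-residue mod 131. As a residue in [0, p-1] the value is 130.
40^65 mod 131 = 130

130


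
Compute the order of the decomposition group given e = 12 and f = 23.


|D_P| = e * f
= 12 * 23
= 276

276


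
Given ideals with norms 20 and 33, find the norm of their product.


N(IJ) = N(I) * N(J)
= 20 * 33
= 660

660


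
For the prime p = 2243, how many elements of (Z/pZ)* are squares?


For prime p, the number of non-zero quadratic residues is (p-1)/2.
= (2243-1)/2
= 1121

1121


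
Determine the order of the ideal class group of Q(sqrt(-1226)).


K = Q(sqrt(-1226)). d mod 4 = 2, so D = disc(K) = 4d = -4904
h(K) equals the number of primitive reduced positive-definite forms (a, b, c) = a*x^2 + b*x*y + c*y^2 with b^2 - 4ac = D,
where reduced means |b| <= a <= c, with b >= 0 whenever |b| = a or a = c, and primitive means gcd(a, b, c) = 1.
Reduced forces 3a^2 <= |D| = 4904, so 1 <= a <= 40; b must have the parity of D, and c = (b^2 - D)/(4a) must be an integer >= a.
Enumerate a = 1..40, b in [-a, a]:
  a=1: (1, 0, 1226)  [1]
  a=2: (2, 0, 613)  [1]
  a=3: (3, -2, 409), (3, 2, 409)  [2]
  a=4: none
  a=5: (5, -4, 246), (5, 4, 246)  [2]
  a=6: (6, -4, 205), (6, 4, 205)  [2]
  a=7..8: none
  a=9: (9, -8, 138), (9, 8, 138)  [2]
  a=10: (10, -4, 123), (10, 4, 123)  [2]
  a=11..12: none
  a=13: (13, -6, 95), (13, 6, 95)  [2]
  a=14: none
  a=15: (15, -14, 85), (15, -4, 82), (15, 4, 82), (15, 14, 85)  [4]
  a=16: none
  a=17: (17, -14, 75), (17, 14, 75)  [2]
  a=18: (18, -8, 69), (18, 8, 69)  [2]
  a=19: (19, -6, 65), (19, 6, 65)  [2]
  a=20..22: none
  a=23: (23, -8, 54), (23, 8, 54)  [2]
  a=24: none
  a=25: (25, -14, 51), (25, 14, 51)  [2]
  a=26: (26, -20, 51), (26, 20, 51)  [2]
  a=27: (27, -8, 46), (27, 8, 46)  [2]
  a=28..29: none
  a=30: (30, -16, 43), (30, -4, 41), (30, 4, 41), (30, 16, 43)  [4]
  a=31: (31, -26, 45), (31, 26, 45)  [2]
  a=32..33: none
  a=34: (34, -20, 39), (34, 20, 39)  [2]
  a=35..37: none
  a=38: (38, -32, 39), (38, 32, 39)  [2]
  a=39..40: none
Total reduced forms: 1 + 1 + 2 + 2 + 2 + 2 + 2 + 2 + 4 + 2 + 2 + 2 + 2 + 2 + 2 + 2 + 4 + 2 + 2 + 2 = 42
h = 42

42


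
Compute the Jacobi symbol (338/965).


Compute (338/965) via quadratic reciprocity:
  pull out 2: (2/965) = -1  (since 965 mod 8 = 5)
  reciprocity: (169/965) -> +(965/169)
  reduce: (120/169)
  pull out 2: (2/169) = +1  (since 169 mod 8 = 1)
  pull out 2: (2/169) = +1  (since 169 mod 8 = 1)
  pull out 2: (2/169) = +1  (since 169 mod 8 = 1)
  reciprocity: (15/169) -> +(169/15)
  reduce: (4/15)
  pull out 2: (2/15) = +1  (since 15 mod 8 = 7)
  pull out 2: (2/15) = +1  (since 15 mod 8 = 7)
  (1/15) = 1
Product of signs = -1

-1


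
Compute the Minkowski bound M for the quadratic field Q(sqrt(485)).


d = 485, d mod 4 = 1, so disc(K) = d = 485; |disc(K)| = 485
Real quadratic field, so n = 2, s = r2 = 0, r1 = 2
M = (n!/n^n) * (4/pi)^s * sqrt(|disc(K)|) = (2!/2^2) * (4/pi)^0 * sqrt(485)
= 0.5 * 1.000000 * 22.022716
= 11.0114

11.0114


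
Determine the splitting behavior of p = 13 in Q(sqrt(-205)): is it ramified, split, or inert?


K = Q(sqrt(-205)). Since d mod 4 = 3, disc(K) = -820.
Check p | disc: -820 mod 13 = 12.
p does not divide disc. Compute Legendre symbol (d/p):
3^((13-1)/2) mod 13 = 1
(d/p) = 1, so p splits: (p) = P*P' with e=1, f=1, g=2.
Therefore p is split.

split


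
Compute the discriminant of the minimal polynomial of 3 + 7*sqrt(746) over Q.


The element 3 + 7*sqrt(746) has minimal polynomial:
x^2 - 6*x - 36545
Discriminant = (-6)^2 - 4*(-36545)
= 36 + 146180
= 146216

146216


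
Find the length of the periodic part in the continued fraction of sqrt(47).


Run the CF algorithm for sqrt(47).
a_0 = floor(sqrt(47)) = 6; set m_0=0, q_0=1.
Recurrence: m' = q*a - m,  q' = (d - m'^2)/q,  a' = floor((a_0 + m')/q').
  step 1: m=6, q=11, a=1
  step 2: m=5, q=2, a=5
  step 3: m=5, q=11, a=1
  step 4: m=6, q=1, a=12
a_4 = 2*a_0 = 12, so the period closes here.
sqrt(47) = [6; 1, 5, 1, 12]
Period length = 4

4


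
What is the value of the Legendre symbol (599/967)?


p = 967 is prime, so compute (599/967) with the reciprocity algorithm (Jacobi-symbol steps: pull out 2s via (2/n), flip via reciprocity, reduce):
  reciprocity: (599/967) -> -(967/599)
  reduce: (368/599)
  pull out 2: (2/599) = +1  (since 599 mod 8 = 7)
  pull out 2: (2/599) = +1  (since 599 mod 8 = 7)
  pull out 2: (2/599) = +1  (since 599 mod 8 = 7)
  pull out 2: (2/599) = +1  (since 599 mod 8 = 7)
  reciprocity: (23/599) -> -(599/23)
  reduce: (1/23)
  (1/23) = 1
Product of signs = 1
(599/967) = 1

1


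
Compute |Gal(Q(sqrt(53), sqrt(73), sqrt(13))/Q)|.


The 3 square roots of distinct primes are multiplicatively independent over Q,
so [K:Q] = 2^3 and Gal(K/Q) is isomorphic to (Z/2Z)^3.
|Gal| = 2^3 = 8

8


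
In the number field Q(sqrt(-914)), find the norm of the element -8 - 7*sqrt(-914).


N(a + b*sqrt(d)) = a^2 - d*b^2
= (-8)^2 - (-914)*(-7)^2
= 64 + 44786
= 44850

44850


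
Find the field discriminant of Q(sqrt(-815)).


For K = Q(sqrt(d)) with d squarefree: disc(K) = d if d = 1 mod 4, and disc(K) = 4d if d = 2 or 3 mod 4.
Here d = -815, and d mod 4 = 1.
d = 1 mod 4 (O_K = Z[(1+sqrt(d))/2]), so disc(K) = d = -815

-815


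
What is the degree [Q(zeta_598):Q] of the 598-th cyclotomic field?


The degree equals Euler's totient phi(598).
598 = 2 * 13 * 23
phi(598) = 264

264


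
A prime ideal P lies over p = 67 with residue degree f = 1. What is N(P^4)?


N(P^a) = p^(a*f)
= 67^(4*1)
= 67^4
= 20151121

20151121


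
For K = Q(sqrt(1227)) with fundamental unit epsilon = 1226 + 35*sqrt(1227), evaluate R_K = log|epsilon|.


epsilon = 1226 + 35*sqrt(1227)
= 2451.9996
R = ln(2451.9996)
= 7.8047

7.8047


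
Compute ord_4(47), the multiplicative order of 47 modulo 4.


We want ord_4(47), the smallest k >= 1 with 47^k = 1 mod 4.
n = 4 = 2^2, phi(4) = 2; the order divides phi(n).
Divisors of 2: 1, 2
Repeated squaring mod 4: 47^1 = 3, 47^2 = 1
Test divisors in increasing order:
  k=1: 47^1 = 3 mod 4
  k=2: 47^2 = 1 mod 4  <- first divisor giving 1
Order = 2

2


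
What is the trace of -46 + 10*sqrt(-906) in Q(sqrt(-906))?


Tr(a + b*sqrt(d)) = (a + b*sqrt(d)) + (a - b*sqrt(d)) = 2a
= 2 * (-46)
= -92

-92


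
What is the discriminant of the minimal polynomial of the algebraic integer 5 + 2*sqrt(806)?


The element 5 + 2*sqrt(806) has minimal polynomial:
x^2 - 10*x - 3199
Discriminant = (-10)^2 - 4*(-3199)
= 100 + 12796
= 12896

12896


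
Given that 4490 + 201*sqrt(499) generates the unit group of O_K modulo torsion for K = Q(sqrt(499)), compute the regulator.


epsilon = 4490 + 201*sqrt(499)
= 8979.9999
R = ln(8979.9999)
= 9.1028

9.1028


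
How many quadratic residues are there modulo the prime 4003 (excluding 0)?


For prime p, the number of non-zero quadratic residues is (p-1)/2.
= (4003-1)/2
= 2001

2001


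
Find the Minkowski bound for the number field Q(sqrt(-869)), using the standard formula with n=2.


d = -869, d mod 4 = 3, so disc(K) = 4d = -3476; |disc(K)| = 3476
Imaginary quadratic field, so n = 2, s = r2 = 1, r1 = 0
M = (n!/n^n) * (4/pi)^s * sqrt(|disc(K)|) = (2!/2^2) * (4/pi)^1 * sqrt(3476)
= 0.5 * 1.273240 * 58.957612
= 37.5336

37.5336


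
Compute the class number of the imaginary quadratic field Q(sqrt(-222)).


K = Q(sqrt(-222)). d mod 4 = 2, so D = disc(K) = 4d = -888
h(K) equals the number of primitive reduced positive-definite forms (a, b, c) = a*x^2 + b*x*y + c*y^2 with b^2 - 4ac = D,
where reduced means |b| <= a <= c, with b >= 0 whenever |b| = a or a = c, and primitive means gcd(a, b, c) = 1.
Reduced forces 3a^2 <= |D| = 888, so 1 <= a <= 17; b must have the parity of D, and c = (b^2 - D)/(4a) must be an integer >= a.
Enumerate a = 1..17, b in [-a, a]:
  a=1: (1, 0, 222)  [1]
  a=2: (2, 0, 111)  [1]
  a=3: (3, 0, 74)  [1]
  a=4..5: none
  a=6: (6, 0, 37)  [1]
  a=7: (7, -6, 33), (7, 6, 33)  [2]
  a=8..10: none
  a=11: (11, -6, 21), (11, 6, 21)  [2]
  a=12: none
  a=13: (13, -10, 19), (13, 10, 19)  [2]
  a=14: (14, -8, 17), (14, 8, 17)  [2]
  a=15..17: none
Total reduced forms: 1 + 1 + 1 + 1 + 2 + 2 + 2 + 2 = 12
h = 12

12


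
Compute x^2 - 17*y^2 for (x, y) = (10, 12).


x^2 - d*y^2
= 10^2 - 17*12^2
= 100 - 2448
= -2348

-2348


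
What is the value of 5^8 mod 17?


p = 17 is prime and the exponent is (p-1)/2 = 8, so by Euler's criterion 5^8 = (5/17) = +1 or -1 mod 17.
Compute by square-and-multiply:
  8 = 8 (binary 1000)
  Repeated squaring mod 17: 5^1 = 5, 5^2 = 8, 5^4 = 13, 5^8 = 16
  5^8 = 16 mod 17
Result 16 = p - 1 = -1 mod 17: 5 is a quadratic non-residue mod 17. As a residue in [0, p-1] the value is 16.
5^8 mod 17 = 16

16


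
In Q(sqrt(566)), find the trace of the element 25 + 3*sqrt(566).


Tr(a + b*sqrt(d)) = (a + b*sqrt(d)) + (a - b*sqrt(d)) = 2a
= 2 * (25)
= 50

50


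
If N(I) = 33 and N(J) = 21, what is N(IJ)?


N(IJ) = N(I) * N(J)
= 33 * 21
= 693

693


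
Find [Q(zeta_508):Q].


The degree equals Euler's totient phi(508).
508 = 2^2 * 127
phi(508) = 252

252


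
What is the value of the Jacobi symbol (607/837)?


Compute (607/837) via quadratic reciprocity:
  reciprocity: (607/837) -> +(837/607)
  reduce: (230/607)
  pull out 2: (2/607) = +1  (since 607 mod 8 = 7)
  reciprocity: (115/607) -> -(607/115)
  reduce: (32/115)
  pull out 2: (2/115) = -1  (since 115 mod 8 = 3)
  pull out 2: (2/115) = -1  (since 115 mod 8 = 3)
  pull out 2: (2/115) = -1  (since 115 mod 8 = 3)
  pull out 2: (2/115) = -1  (since 115 mod 8 = 3)
  pull out 2: (2/115) = -1  (since 115 mod 8 = 3)
  (1/115) = 1
Product of signs = 1

1


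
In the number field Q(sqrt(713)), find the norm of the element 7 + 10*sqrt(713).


N(a + b*sqrt(d)) = a^2 - d*b^2
= (7)^2 - (713)*(10)^2
= 49 - 71300
= -71251

-71251


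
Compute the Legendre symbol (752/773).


p = 773 is prime, so compute (752/773) with the reciprocity algorithm (Jacobi-symbol steps: pull out 2s via (2/n), flip via reciprocity, reduce):
  pull out 2: (2/773) = -1  (since 773 mod 8 = 5)
  pull out 2: (2/773) = -1  (since 773 mod 8 = 5)
  pull out 2: (2/773) = -1  (since 773 mod 8 = 5)
  pull out 2: (2/773) = -1  (since 773 mod 8 = 5)
  reciprocity: (47/773) -> +(773/47)
  reduce: (21/47)
  reciprocity: (21/47) -> +(47/21)
  reduce: (5/21)
  reciprocity: (5/21) -> +(21/5)
  reduce: (1/5)
  (1/5) = 1
Product of signs = 1
(752/773) = 1

1


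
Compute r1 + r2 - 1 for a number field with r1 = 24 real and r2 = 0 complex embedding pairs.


By Dirichlet's unit theorem:
rank = r1 + r2 - 1
= 24 + 0 - 1
= 23

23


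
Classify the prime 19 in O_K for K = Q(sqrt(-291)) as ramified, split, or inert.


K = Q(sqrt(-291)). Since d mod 4 = 1, disc(K) = -291.
Check p | disc: -291 mod 19 = 13.
p does not divide disc. Compute Legendre symbol (d/p):
13^((19-1)/2) mod 19 = -1
(d/p) = -1, so p is inert: (p) stays prime with e=1, f=2, g=1.
Therefore p is inert.

inert


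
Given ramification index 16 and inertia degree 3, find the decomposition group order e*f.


|D_P| = e * f
= 16 * 3
= 48

48


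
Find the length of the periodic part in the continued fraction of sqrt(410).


Run the CF algorithm for sqrt(410).
a_0 = floor(sqrt(410)) = 20; set m_0=0, q_0=1.
Recurrence: m' = q*a - m,  q' = (d - m'^2)/q,  a' = floor((a_0 + m')/q').
  step 1: m=20, q=10, a=4
  step 2: m=20, q=1, a=40
a_2 = 2*a_0 = 40, so the period closes here.
sqrt(410) = [20; 4, 40]
Period length = 2

2


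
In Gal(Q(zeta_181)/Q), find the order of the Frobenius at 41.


The Frobenius at p in Gal(Q(zeta_n)/Q) = (Z/nZ)* is the class of p, so its order is ord_181(41), the smallest k >= 1 with 41^k = 1 mod 181.
n = 181 = 181, phi(181) = 180; the order divides phi(n).
Divisors of 180: 1, 2, 3, 4, 5, 6, 9, 10, 12, 15, 18, 20, 30, 36, 45, 60, 90, 180
Repeated squaring mod 181: 41^1 = 41, 41^2 = 52, 41^4 = 170, 41^8 = 121, 41^16 = 161, 41^32 = 38, 41^64 = 177, 41^128 = 16
Test divisors in increasing order:
  k=1: 41^1 = 41 mod 181
  k=2: 41^2 = 52 mod 181
  k=3: 41^3 = 52 * 41 = 141 mod 181
  k=4: 41^4 = 170 mod 181
  k=5: 41^5 = 170 * 41 = 92 mod 181
  k=6: 41^6 = 170 * 52 = 152 mod 181
  k=9: 41^9 = 121 * 41 = 74 mod 181
  k=10: 41^10 = 121 * 52 = 138 mod 181
  k=12: 41^12 = 121 * 170 = 117 mod 181
  k=15: 41^15 = 121 * 170 * 52 * 41 = 26 mod 181
  k=18: 41^18 = 161 * 52 = 46 mod 181
  k=20: 41^20 = 161 * 170 = 39 mod 181
  k=30: 41^30 = 161 * 121 * 170 * 52 = 133 mod 181
  k=36: 41^36 = 38 * 170 = 125 mod 181
  k=45: 41^45 = 38 * 121 * 170 * 41 = 19 mod 181
  k=60: 41^60 = 38 * 161 * 121 * 170 = 132 mod 181
  k=90: 41^90 = 177 * 161 * 121 * 52 = 180 mod 181
  k=180: 41^180 = 16 * 38 * 161 * 170 = 1 mod 181  <- first divisor giving 1
Order = 180

180


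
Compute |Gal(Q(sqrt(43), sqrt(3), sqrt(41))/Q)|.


The 3 square roots of distinct primes are multiplicatively independent over Q,
so [K:Q] = 2^3 and Gal(K/Q) is isomorphic to (Z/2Z)^3.
|Gal| = 2^3 = 8

8


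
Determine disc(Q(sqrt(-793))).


For K = Q(sqrt(d)) with d squarefree: disc(K) = d if d = 1 mod 4, and disc(K) = 4d if d = 2 or 3 mod 4.
Here d = -793, and d mod 4 = 3.
d = 3 mod 4, not 1 (O_K = Z[sqrt(d)]), so disc(K) = 4d = 4 * (-793) = -3172

-3172


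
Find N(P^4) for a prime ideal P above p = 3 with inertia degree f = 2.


N(P^a) = p^(a*f)
= 3^(4*2)
= 3^8
= 6561

6561


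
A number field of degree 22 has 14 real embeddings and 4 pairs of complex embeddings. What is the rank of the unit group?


By Dirichlet's unit theorem:
rank = r1 + r2 - 1
= 14 + 4 - 1
= 17

17


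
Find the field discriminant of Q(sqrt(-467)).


For K = Q(sqrt(d)) with d squarefree: disc(K) = d if d = 1 mod 4, and disc(K) = 4d if d = 2 or 3 mod 4.
Here d = -467, and d mod 4 = 1.
d = 1 mod 4 (O_K = Z[(1+sqrt(d))/2]), so disc(K) = d = -467

-467


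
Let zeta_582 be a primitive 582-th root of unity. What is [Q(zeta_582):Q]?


The degree equals Euler's totient phi(582).
582 = 2 * 3 * 97
phi(582) = 192

192


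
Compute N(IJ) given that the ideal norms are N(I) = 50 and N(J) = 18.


N(IJ) = N(I) * N(J)
= 50 * 18
= 900

900


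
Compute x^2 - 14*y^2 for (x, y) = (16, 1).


x^2 - d*y^2
= 16^2 - 14*1^2
= 256 - 14
= 242

242


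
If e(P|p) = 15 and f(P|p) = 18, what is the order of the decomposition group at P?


|D_P| = e * f
= 15 * 18
= 270

270


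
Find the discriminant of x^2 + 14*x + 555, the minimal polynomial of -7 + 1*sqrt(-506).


The element -7 + 1*sqrt(-506) has minimal polynomial:
x^2 + 14*x + 555
Discriminant = (14)^2 - 4*(555)
= 196 - 2220
= -2024

-2024


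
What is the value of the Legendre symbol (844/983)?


p = 983 is prime, so compute (844/983) with the reciprocity algorithm (Jacobi-symbol steps: pull out 2s via (2/n), flip via reciprocity, reduce):
  pull out 2: (2/983) = +1  (since 983 mod 8 = 7)
  pull out 2: (2/983) = +1  (since 983 mod 8 = 7)
  reciprocity: (211/983) -> -(983/211)
  reduce: (139/211)
  reciprocity: (139/211) -> -(211/139)
  reduce: (72/139)
  pull out 2: (2/139) = -1  (since 139 mod 8 = 3)
  pull out 2: (2/139) = -1  (since 139 mod 8 = 3)
  pull out 2: (2/139) = -1  (since 139 mod 8 = 3)
  reciprocity: (9/139) -> +(139/9)
  reduce: (4/9)
  pull out 2: (2/9) = +1  (since 9 mod 8 = 1)
  pull out 2: (2/9) = +1  (since 9 mod 8 = 1)
  (1/9) = 1
Product of signs = -1
(844/983) = -1

-1


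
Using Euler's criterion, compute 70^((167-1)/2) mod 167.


p = 167 is prime and the exponent is (p-1)/2 = 83, so by Euler's criterion 70^83 = (70/167) = +1 or -1 mod 167.
Compute by square-and-multiply:
  83 = 64 + 16 + 2 + 1 (binary 1010011)
  Repeated squaring mod 167: 70^1 = 70, 70^2 = 57, 70^4 = 76, 70^8 = 98, 70^16 = 85, 70^32 = 44, 70^64 = 99
  70^83 = 70^64 * 70^16 * 70^2 * 70^1 = 99 * 85 * 57 * 70 mod 167
    99 * 85 = 8415 = 65 mod 167
    65 * 57 = 3705 = 31 mod 167
    31 * 70 = 2170 = 166 mod 167
  70^83 = 166 mod 167
Result 166 = p - 1 = -1 mod 167: 70 is a quadratic non-residue mod 167. As a residue in [0, p-1] the value is 166.
70^83 mod 167 = 166

166


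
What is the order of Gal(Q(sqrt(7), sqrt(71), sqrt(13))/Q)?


The 3 square roots of distinct primes are multiplicatively independent over Q,
so [K:Q] = 2^3 and Gal(K/Q) is isomorphic to (Z/2Z)^3.
|Gal| = 2^3 = 8

8


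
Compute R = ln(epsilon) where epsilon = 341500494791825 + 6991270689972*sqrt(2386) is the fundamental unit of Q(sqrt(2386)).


epsilon = 341500494791825 + 6991270689972*sqrt(2386)
= 6.8300e+14
R = ln(6.8300e+14)
= 34.1575

34.1575


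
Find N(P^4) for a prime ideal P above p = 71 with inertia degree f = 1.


N(P^a) = p^(a*f)
= 71^(4*1)
= 71^4
= 25411681

25411681


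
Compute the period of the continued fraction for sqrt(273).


Run the CF algorithm for sqrt(273).
a_0 = floor(sqrt(273)) = 16; set m_0=0, q_0=1.
Recurrence: m' = q*a - m,  q' = (d - m'^2)/q,  a' = floor((a_0 + m')/q').
  step 1: m=16, q=17, a=1
  step 2: m=1, q=16, a=1
  step 3: m=15, q=3, a=10
  step 4: m=15, q=16, a=1
  step 5: m=1, q=17, a=1
  step 6: m=16, q=1, a=32
a_6 = 2*a_0 = 32, so the period closes here.
sqrt(273) = [16; 1, 1, 10, 1, 1, 32]
Period length = 6

6


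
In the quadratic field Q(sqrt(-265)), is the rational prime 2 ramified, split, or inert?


K = Q(sqrt(-265)). Since d mod 4 = 3, disc(K) = -1060.
Check p | disc: -1060 mod 2 = 0.
p divides disc, so p ramifies: (p) = P^2 with e=2, f=1, g=1.
Therefore p is ramified.

ramified


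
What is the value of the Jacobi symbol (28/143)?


Compute (28/143) via quadratic reciprocity:
  pull out 2: (2/143) = +1  (since 143 mod 8 = 7)
  pull out 2: (2/143) = +1  (since 143 mod 8 = 7)
  reciprocity: (7/143) -> -(143/7)
  reduce: (3/7)
  reciprocity: (3/7) -> -(7/3)
  reduce: (1/3)
  (1/3) = 1
Product of signs = 1

1


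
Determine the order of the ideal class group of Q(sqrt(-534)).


K = Q(sqrt(-534)). d mod 4 = 2, so D = disc(K) = 4d = -2136
h(K) equals the number of primitive reduced positive-definite forms (a, b, c) = a*x^2 + b*x*y + c*y^2 with b^2 - 4ac = D,
where reduced means |b| <= a <= c, with b >= 0 whenever |b| = a or a = c, and primitive means gcd(a, b, c) = 1.
Reduced forces 3a^2 <= |D| = 2136, so 1 <= a <= 26; b must have the parity of D, and c = (b^2 - D)/(4a) must be an integer >= a.
Enumerate a = 1..26, b in [-a, a]:
  a=1: (1, 0, 534)  [1]
  a=2: (2, 0, 267)  [1]
  a=3: (3, 0, 178)  [1]
  a=4: none
  a=5: (5, -2, 107), (5, 2, 107)  [2]
  a=6: (6, 0, 89)  [1]
  a=7..9: none
  a=10: (10, -8, 55), (10, 8, 55)  [2]
  a=11: (11, -8, 50), (11, 8, 50)  [2]
  a=12: none
  a=13: (13, -10, 43), (13, 10, 43)  [2]
  a=14: none
  a=15: (15, -12, 38), (15, 12, 38)  [2]
  a=16..18: none
  a=19: (19, -12, 30), (19, 12, 30)  [2]
  a=20..21: none
  a=22: (22, -8, 25), (22, 8, 25)  [2]
  a=23: (23, -16, 26), (23, 16, 26)  [2]
  a=24..26: none
Total reduced forms: 1 + 1 + 1 + 2 + 1 + 2 + 2 + 2 + 2 + 2 + 2 + 2 = 20
h = 20

20


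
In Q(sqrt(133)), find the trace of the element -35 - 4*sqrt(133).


Tr(a + b*sqrt(d)) = (a + b*sqrt(d)) + (a - b*sqrt(d)) = 2a
= 2 * (-35)
= -70

-70


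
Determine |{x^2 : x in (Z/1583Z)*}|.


For prime p, the number of non-zero quadratic residues is (p-1)/2.
= (1583-1)/2
= 791

791


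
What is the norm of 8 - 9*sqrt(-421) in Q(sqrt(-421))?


N(a + b*sqrt(d)) = a^2 - d*b^2
= (8)^2 - (-421)*(-9)^2
= 64 + 34101
= 34165

34165


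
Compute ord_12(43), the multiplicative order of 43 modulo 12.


We want ord_12(43), the smallest k >= 1 with 43^k = 1 mod 12.
n = 12 = 2^2 * 3, phi(12) = 4; the order divides phi(n).
Divisors of 4: 1, 2, 4
Repeated squaring mod 12: 43^1 = 7, 43^2 = 1, 43^4 = 1
Test divisors in increasing order:
  k=1: 43^1 = 7 mod 12
  k=2: 43^2 = 1 mod 12  <- first divisor giving 1
Order = 2

2


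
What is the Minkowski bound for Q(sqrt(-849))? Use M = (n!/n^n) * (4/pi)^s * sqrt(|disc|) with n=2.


d = -849, d mod 4 = 3, so disc(K) = 4d = -3396; |disc(K)| = 3396
Imaginary quadratic field, so n = 2, s = r2 = 1, r1 = 0
M = (n!/n^n) * (4/pi)^s * sqrt(|disc(K)|) = (2!/2^2) * (4/pi)^1 * sqrt(3396)
= 0.5 * 1.273240 * 58.275209
= 37.0992

37.0992


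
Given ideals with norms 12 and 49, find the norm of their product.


N(IJ) = N(I) * N(J)
= 12 * 49
= 588

588


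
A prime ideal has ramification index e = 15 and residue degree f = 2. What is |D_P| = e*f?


|D_P| = e * f
= 15 * 2
= 30

30


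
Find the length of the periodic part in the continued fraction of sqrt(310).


Run the CF algorithm for sqrt(310).
a_0 = floor(sqrt(310)) = 17; set m_0=0, q_0=1.
Recurrence: m' = q*a - m,  q' = (d - m'^2)/q,  a' = floor((a_0 + m')/q').
  step 1: m=17, q=21, a=1
  step 2: m=4, q=14, a=1
  step 3: m=10, q=15, a=1
  step 4: m=5, q=19, a=1
  step 5: m=14, q=6, a=5
  step 6: m=16, q=9, a=3
  step 7: m=11, q=21, a=1
  step 8: m=10, q=10, a=2
  step 9: m=10, q=21, a=1
  step 10: m=11, q=9, a=3
  step 11: m=16, q=6, a=5
  step 12: m=14, q=19, a=1
  step 13: m=5, q=15, a=1
  step 14: m=10, q=14, a=1
  step 15: m=4, q=21, a=1
  step 16: m=17, q=1, a=34
a_16 = 2*a_0 = 34, so the period closes here.
sqrt(310) = [17; 1, 1, 1, 1, 5, 3, 1, 2, 1, 3, 5, 1, 1, 1, 1, 34]
Period length = 16

16


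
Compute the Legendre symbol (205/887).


p = 887 is prime, so compute (205/887) with the reciprocity algorithm (Jacobi-symbol steps: pull out 2s via (2/n), flip via reciprocity, reduce):
  reciprocity: (205/887) -> +(887/205)
  reduce: (67/205)
  reciprocity: (67/205) -> +(205/67)
  reduce: (4/67)
  pull out 2: (2/67) = -1  (since 67 mod 8 = 3)
  pull out 2: (2/67) = -1  (since 67 mod 8 = 3)
  (1/67) = 1
Product of signs = 1
(205/887) = 1

1


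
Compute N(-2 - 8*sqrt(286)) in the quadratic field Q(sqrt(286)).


N(a + b*sqrt(d)) = a^2 - d*b^2
= (-2)^2 - (286)*(-8)^2
= 4 - 18304
= -18300

-18300


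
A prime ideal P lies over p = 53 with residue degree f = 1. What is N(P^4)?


N(P^a) = p^(a*f)
= 53^(4*1)
= 53^4
= 7890481

7890481


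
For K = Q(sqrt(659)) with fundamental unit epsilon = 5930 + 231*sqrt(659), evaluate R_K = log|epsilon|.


epsilon = 5930 + 231*sqrt(659)
= 11859.9999
R = ln(11859.9999)
= 9.3809

9.3809


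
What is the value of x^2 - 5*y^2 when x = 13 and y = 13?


x^2 - d*y^2
= 13^2 - 5*13^2
= 169 - 845
= -676

-676


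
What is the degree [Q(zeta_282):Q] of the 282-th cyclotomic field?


The degree equals Euler's totient phi(282).
282 = 2 * 3 * 47
phi(282) = 92

92


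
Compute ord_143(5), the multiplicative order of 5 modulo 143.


We want ord_143(5), the smallest k >= 1 with 5^k = 1 mod 143.
n = 143 = 11 * 13, phi(143) = 120; the order divides phi(n).
Divisors of 120: 1, 2, 3, 4, 5, 6, 8, 10, 12, 15, 20, 24, 30, 40, 60, 120
Repeated squaring mod 143: 5^1 = 5, 5^2 = 25, 5^4 = 53, 5^8 = 92, 5^16 = 27, 5^32 = 14, 5^64 = 53
Test divisors in increasing order:
  k=1: 5^1 = 5 mod 143
  k=2: 5^2 = 25 mod 143
  k=3: 5^3 = 25 * 5 = 125 mod 143
  k=4: 5^4 = 53 mod 143
  k=5: 5^5 = 53 * 5 = 122 mod 143
  k=6: 5^6 = 53 * 25 = 38 mod 143
  k=8: 5^8 = 92 mod 143
  k=10: 5^10 = 92 * 25 = 12 mod 143
  k=12: 5^12 = 92 * 53 = 14 mod 143
  k=15: 5^15 = 92 * 53 * 25 * 5 = 34 mod 143
  k=20: 5^20 = 27 * 53 = 1 mod 143  <- first divisor giving 1
Order = 20

20


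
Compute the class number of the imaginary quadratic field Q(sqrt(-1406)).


K = Q(sqrt(-1406)). d mod 4 = 2, so D = disc(K) = 4d = -5624
h(K) equals the number of primitive reduced positive-definite forms (a, b, c) = a*x^2 + b*x*y + c*y^2 with b^2 - 4ac = D,
where reduced means |b| <= a <= c, with b >= 0 whenever |b| = a or a = c, and primitive means gcd(a, b, c) = 1.
Reduced forces 3a^2 <= |D| = 5624, so 1 <= a <= 43; b must have the parity of D, and c = (b^2 - D)/(4a) must be an integer >= a.
Enumerate a = 1..43, b in [-a, a]:
  a=1: (1, 0, 1406)  [1]
  a=2: (2, 0, 703)  [1]
  a=3: (3, -2, 469), (3, 2, 469)  [2]
  a=4: none
  a=5: (5, -4, 282), (5, 4, 282)  [2]
  a=6: (6, -4, 235), (6, 4, 235)  [2]
  a=7: (7, -2, 201), (7, 2, 201)  [2]
  a=8: none
  a=9: (9, -8, 158), (9, 8, 158)  [2]
  a=10: (10, -4, 141), (10, 4, 141)  [2]
  a=11..13: none
  a=14: (14, -12, 103), (14, 12, 103)  [2]
  a=15: (15, -14, 97), (15, -4, 94), (15, 4, 94), (15, 14, 97)  [4]
  a=16..17: none
  a=18: (18, -8, 79), (18, 8, 79)  [2]
  a=19: (19, 0, 74)  [1]
  a=20: none
  a=21: (21, -16, 70), (21, -2, 67), (21, 2, 67), (21, 16, 70)  [4]
  a=22..24: none
  a=25: (25, -24, 62), (25, 24, 62)  [2]
  a=26: none
  a=27: (27, -10, 53), (27, 10, 53)  [2]
  a=28..29: none
  a=30: (30, -16, 49), (30, -4, 47), (30, 4, 47), (30, 16, 49)  [4]
  a=31: (31, -24, 50), (31, 24, 50)  [2]
  a=32..34: none
  a=35: (35, -26, 45), (35, -16, 42), (35, 16, 42), (35, 26, 45)  [4]
  a=36: none
  a=37: (37, 0, 38)  [1]
  a=38..41: none
  a=42: (42, -40, 43), (42, 40, 43)  [2]
  a=43: none
Total reduced forms: 1 + 1 + 2 + 2 + 2 + 2 + 2 + 2 + 2 + 4 + 2 + 1 + 4 + 2 + 2 + 4 + 2 + 4 + 1 + 2 = 44
h = 44

44


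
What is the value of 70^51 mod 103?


p = 103 is prime and the exponent is (p-1)/2 = 51, so by Euler's criterion 70^51 = (70/103) = +1 or -1 mod 103.
Compute by square-and-multiply:
  51 = 32 + 16 + 2 + 1 (binary 110011)
  Repeated squaring mod 103: 70^1 = 70, 70^2 = 59, 70^4 = 82, 70^8 = 29, 70^16 = 17, 70^32 = 83
  70^51 = 70^32 * 70^16 * 70^2 * 70^1 = 83 * 17 * 59 * 70 mod 103
    83 * 17 = 1411 = 72 mod 103
    72 * 59 = 4248 = 25 mod 103
    25 * 70 = 1750 = 102 mod 103
  70^51 = 102 mod 103
Result 102 = p - 1 = -1 mod 103: 70 is a quadratic non-residue mod 103. As a residue in [0, p-1] the value is 102.
70^51 mod 103 = 102

102


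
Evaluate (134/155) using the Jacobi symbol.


Compute (134/155) via quadratic reciprocity:
  pull out 2: (2/155) = -1  (since 155 mod 8 = 3)
  reciprocity: (67/155) -> -(155/67)
  reduce: (21/67)
  reciprocity: (21/67) -> +(67/21)
  reduce: (4/21)
  pull out 2: (2/21) = -1  (since 21 mod 8 = 5)
  pull out 2: (2/21) = -1  (since 21 mod 8 = 5)
  (1/21) = 1
Product of signs = 1

1
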